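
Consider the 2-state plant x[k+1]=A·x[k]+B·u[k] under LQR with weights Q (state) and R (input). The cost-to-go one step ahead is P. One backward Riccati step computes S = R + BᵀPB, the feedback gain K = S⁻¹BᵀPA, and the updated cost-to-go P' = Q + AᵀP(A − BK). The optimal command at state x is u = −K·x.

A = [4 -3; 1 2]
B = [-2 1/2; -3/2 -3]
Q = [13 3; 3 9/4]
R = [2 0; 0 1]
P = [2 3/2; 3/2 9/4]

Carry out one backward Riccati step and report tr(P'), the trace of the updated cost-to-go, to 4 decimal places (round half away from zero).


23.4233

BᵀP = [-6.2500 -6.3750; -3.5000 -6.0000]
S = R + BᵀPB = [2 0; 0 1] + [22.0625 16.0000; 16.0000 16.2500] = [24.0625 16.0000; 16.0000 17.2500]
BᵀPA = [-31.3750 6.0000; -20.0000 -1.5000]
K = S⁻¹·BᵀPA = [-1.3906 0.8015; 0.1304 -0.8304]
A−BK = [1.1535 -0.9818; -0.6946 0.7111]
AᵀP(A−BK) = [5.2278 -3.4606; -3.4606 2.9455]
P' = Q + AᵀP(A−BK) = [18.2278 -0.4606; -0.4606 5.1955]
tr(P') = 23.4233


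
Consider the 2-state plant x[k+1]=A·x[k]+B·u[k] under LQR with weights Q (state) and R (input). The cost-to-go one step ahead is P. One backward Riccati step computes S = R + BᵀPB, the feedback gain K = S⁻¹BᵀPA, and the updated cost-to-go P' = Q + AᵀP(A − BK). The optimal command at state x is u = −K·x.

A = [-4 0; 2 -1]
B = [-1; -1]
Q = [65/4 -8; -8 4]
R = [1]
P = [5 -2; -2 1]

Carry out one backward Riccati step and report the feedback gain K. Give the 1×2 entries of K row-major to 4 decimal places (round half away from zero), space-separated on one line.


4.6667 -0.3333

BᵀP = [-3.0000 1.0000]
S = R + BᵀPB = [1] + [2.0000] = [3.0000]
BᵀPA = [14.0000 -1.0000]
K = S⁻¹·BᵀPA = [4.6667 -0.3333]
A−BK = [0.6667 -0.3333; 6.6667 -1.3333]
AᵀP(A−BK) = [50.6667 -5.3333; -5.3333 0.6667]
P' = Q + AᵀP(A−BK) = [66.9167 -13.3333; -13.3333 4.6667]
tr(P') = 71.5833


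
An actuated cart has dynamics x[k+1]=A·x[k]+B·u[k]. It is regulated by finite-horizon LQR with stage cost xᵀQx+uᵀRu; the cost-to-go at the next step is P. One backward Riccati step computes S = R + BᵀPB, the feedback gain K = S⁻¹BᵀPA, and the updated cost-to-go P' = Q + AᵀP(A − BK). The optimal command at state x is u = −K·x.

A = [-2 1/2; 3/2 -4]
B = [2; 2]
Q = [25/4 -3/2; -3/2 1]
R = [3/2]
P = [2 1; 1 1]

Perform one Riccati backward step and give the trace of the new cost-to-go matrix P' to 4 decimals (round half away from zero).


BᵀP = [6.0000 4.0000]
S = R + BᵀPB = [3/2] + [20.0000] = [21.5000]
BᵀPA = [-6.0000 -13.0000]
K = S⁻¹·BᵀPA = [-0.2791 -0.6047]
A−BK = [-1.4419 1.7093; 2.0581 -2.7907]
AᵀP(A−BK) = [2.5756 -2.8779; -2.8779 4.6395]
P' = Q + AᵀP(A−BK) = [8.8256 -4.3779; -4.3779 5.6395]
tr(P') = 14.4651

14.4651


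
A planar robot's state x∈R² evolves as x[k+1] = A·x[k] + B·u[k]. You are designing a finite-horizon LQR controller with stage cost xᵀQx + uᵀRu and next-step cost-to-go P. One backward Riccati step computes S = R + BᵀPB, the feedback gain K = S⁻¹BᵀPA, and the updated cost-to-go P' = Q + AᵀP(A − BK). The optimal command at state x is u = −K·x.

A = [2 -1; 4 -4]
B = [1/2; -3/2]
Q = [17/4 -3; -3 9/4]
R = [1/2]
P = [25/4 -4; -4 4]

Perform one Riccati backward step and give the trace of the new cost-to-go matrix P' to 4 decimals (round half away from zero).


BᵀP = [9.1250 -8.0000]
S = R + BᵀPB = [1/2] + [16.5625] = [17.0625]
BᵀPA = [-13.7500 22.8750]
K = S⁻¹·BᵀPA = [-0.8059 1.3407]
A−BK = [2.4029 -1.6703; 2.7912 -1.9890]
AᵀP(A−BK) = [13.9194 -10.0659; -10.0659 7.5824]
P' = Q + AᵀP(A−BK) = [18.1694 -13.0659; -13.0659 9.8324]
tr(P') = 28.0018

28.0018


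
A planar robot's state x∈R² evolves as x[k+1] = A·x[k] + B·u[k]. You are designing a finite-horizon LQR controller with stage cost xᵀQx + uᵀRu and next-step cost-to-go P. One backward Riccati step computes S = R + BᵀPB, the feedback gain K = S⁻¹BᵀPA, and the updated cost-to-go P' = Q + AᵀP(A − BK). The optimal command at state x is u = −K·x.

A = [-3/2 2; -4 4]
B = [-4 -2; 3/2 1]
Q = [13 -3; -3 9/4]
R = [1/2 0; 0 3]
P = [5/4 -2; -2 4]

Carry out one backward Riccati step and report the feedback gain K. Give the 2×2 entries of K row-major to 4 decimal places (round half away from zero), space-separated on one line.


-0.7206 0.6471 -0.1816 0.1794

BᵀP = [-8.0000 14.0000; -4.5000 8.0000]
S = R + BᵀPB = [1/2 0; 0 3] + [53.0000 30.0000; 30.0000 17.0000] = [53.5000 30.0000; 30.0000 20.0000]
BᵀPA = [-44.0000 40.0000; -25.2500 23.0000]
K = S⁻¹·BᵀPA = [-0.7206 0.6471; -0.1816 0.1794]
A−BK = [-4.7456 4.9471; -2.7375 2.8500]
AᵀP(A−BK) = [6.5208 -6.7493; -6.7493 6.9912]
P' = Q + AᵀP(A−BK) = [19.5208 -9.7493; -9.7493 9.2412]
tr(P') = 28.7619


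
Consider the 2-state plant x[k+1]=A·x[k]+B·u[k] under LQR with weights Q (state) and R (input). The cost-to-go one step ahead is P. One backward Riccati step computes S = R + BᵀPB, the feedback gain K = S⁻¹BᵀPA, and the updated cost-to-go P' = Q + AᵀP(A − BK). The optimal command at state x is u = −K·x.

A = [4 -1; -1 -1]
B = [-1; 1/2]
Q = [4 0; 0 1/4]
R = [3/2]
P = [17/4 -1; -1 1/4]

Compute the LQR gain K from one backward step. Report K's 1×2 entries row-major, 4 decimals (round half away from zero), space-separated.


BᵀP = [-4.7500 1.1250]
S = R + BᵀPB = [3/2] + [5.3125] = [6.8125]
BᵀPA = [-20.1250 3.6250]
K = S⁻¹·BᵀPA = [-2.9541 0.5321]
A−BK = [1.0459 -0.4679; 0.4771 -1.2661]
AᵀP(A−BK) = [16.7982 -3.0413; -3.0413 0.5711]
P' = Q + AᵀP(A−BK) = [20.7982 -3.0413; -3.0413 0.8211]
tr(P') = 21.6193

-2.9541 0.5321


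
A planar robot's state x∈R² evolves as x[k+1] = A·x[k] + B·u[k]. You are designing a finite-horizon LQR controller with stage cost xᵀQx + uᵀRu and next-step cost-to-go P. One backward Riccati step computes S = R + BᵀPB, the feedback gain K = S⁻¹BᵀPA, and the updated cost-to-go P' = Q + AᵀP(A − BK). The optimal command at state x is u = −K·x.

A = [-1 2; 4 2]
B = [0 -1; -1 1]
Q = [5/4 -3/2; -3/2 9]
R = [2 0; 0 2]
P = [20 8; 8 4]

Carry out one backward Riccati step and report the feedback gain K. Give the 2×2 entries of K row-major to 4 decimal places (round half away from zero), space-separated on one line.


-1.4545 -2.5455 0.1818 -2.1818

BᵀP = [-8.0000 -4.0000; -12.0000 -4.0000]
S = R + BᵀPB = [2 0; 0 2] + [4.0000 4.0000; 4.0000 8.0000] = [6.0000 4.0000; 4.0000 10.0000]
BᵀPA = [-8.0000 -24.0000; -4.0000 -32.0000]
K = S⁻¹·BᵀPA = [-1.4545 -2.5455; 0.1818 -2.1818]
A−BK = [-0.8182 -0.1818; 2.3636 1.6364]
AᵀP(A−BK) = [9.0909 10.9091; 10.9091 29.0909]
P' = Q + AᵀP(A−BK) = [10.3409 9.4091; 9.4091 38.0909]
tr(P') = 48.4318


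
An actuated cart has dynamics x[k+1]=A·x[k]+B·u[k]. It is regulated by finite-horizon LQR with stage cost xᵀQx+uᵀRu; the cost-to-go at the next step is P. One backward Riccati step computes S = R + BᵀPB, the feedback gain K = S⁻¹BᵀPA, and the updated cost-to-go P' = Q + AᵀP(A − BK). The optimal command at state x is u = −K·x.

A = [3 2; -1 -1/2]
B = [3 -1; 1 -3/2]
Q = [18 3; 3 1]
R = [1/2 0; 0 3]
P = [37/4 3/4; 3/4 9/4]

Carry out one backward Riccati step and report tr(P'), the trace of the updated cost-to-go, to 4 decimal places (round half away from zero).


BᵀP = [28.5000 4.5000; -10.3750 -4.1250]
S = R + BᵀPB = [1/2 0; 0 3] + [90.0000 -35.2500; -35.2500 16.5625] = [90.5000 -35.2500; -35.2500 19.5625]
BᵀPA = [81.0000 54.7500; -27.0000 -18.6875]
K = S⁻¹·BᵀPA = [1.1989 0.7811; 0.7801 0.4523]
A−BK = [0.1835 0.1089; -1.0288 -0.6027]
AᵀP(A−BK) = [4.9537 2.9396; 2.9396 1.7473]
P' = Q + AᵀP(A−BK) = [22.9537 5.9396; 5.9396 2.7473]
tr(P') = 25.7010

25.7010


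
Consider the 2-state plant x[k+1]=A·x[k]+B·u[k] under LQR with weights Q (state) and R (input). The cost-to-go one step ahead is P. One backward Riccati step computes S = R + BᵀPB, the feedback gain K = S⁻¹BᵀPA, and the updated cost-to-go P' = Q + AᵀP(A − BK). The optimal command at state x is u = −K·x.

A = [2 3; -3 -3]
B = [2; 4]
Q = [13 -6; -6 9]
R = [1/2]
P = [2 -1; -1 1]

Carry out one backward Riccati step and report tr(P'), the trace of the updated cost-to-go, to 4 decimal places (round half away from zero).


87.5294

BᵀP = [0.0000 2.0000]
S = R + BᵀPB = [1/2] + [8.0000] = [8.5000]
BᵀPA = [-6.0000 -6.0000]
K = S⁻¹·BᵀPA = [-0.7059 -0.7059]
A−BK = [3.4118 4.4118; -0.1765 -0.1765]
AᵀP(A−BK) = [24.7647 31.7647; 31.7647 40.7647]
P' = Q + AᵀP(A−BK) = [37.7647 25.7647; 25.7647 49.7647]
tr(P') = 87.5294


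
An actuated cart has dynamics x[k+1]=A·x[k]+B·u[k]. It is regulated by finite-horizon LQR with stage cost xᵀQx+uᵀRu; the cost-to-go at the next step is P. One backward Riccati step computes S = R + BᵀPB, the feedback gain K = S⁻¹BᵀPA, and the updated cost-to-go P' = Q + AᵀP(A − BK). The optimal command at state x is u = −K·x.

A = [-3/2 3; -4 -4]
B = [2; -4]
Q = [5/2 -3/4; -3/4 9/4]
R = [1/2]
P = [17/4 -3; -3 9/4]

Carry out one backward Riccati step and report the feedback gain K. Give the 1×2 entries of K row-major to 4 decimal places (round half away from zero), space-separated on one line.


0.2882 1.1970

BᵀP = [20.5000 -15.0000]
S = R + BᵀPB = [1/2] + [101.0000] = [101.5000]
BᵀPA = [29.2500 121.5000]
K = S⁻¹·BᵀPA = [0.2882 1.1970]
A−BK = [-2.0764 0.6059; -2.8473 0.7882]
AᵀP(A−BK) = [1.1333 -0.1385; -0.1385 0.8091]
P' = Q + AᵀP(A−BK) = [3.6333 -0.8885; -0.8885 3.0591]
tr(P') = 6.6924


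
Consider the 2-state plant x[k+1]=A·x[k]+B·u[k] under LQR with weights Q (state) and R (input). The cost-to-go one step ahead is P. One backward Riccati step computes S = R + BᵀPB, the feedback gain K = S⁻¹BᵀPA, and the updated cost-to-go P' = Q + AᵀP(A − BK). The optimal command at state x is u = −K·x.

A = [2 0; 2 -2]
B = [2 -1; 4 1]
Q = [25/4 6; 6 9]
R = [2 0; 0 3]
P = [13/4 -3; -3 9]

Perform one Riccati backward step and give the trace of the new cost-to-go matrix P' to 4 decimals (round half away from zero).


18.0902

BᵀP = [-5.5000 30.0000; -6.2500 12.0000]
S = R + BᵀPB = [2 0; 0 3] + [109.0000 35.5000; 35.5000 18.2500] = [111.0000 35.5000; 35.5000 21.2500]
BᵀPA = [49.0000 -60.0000; 11.5000 -24.0000]
K = S⁻¹·BᵀPA = [0.5762 -0.3851; -0.4215 -0.4861]
A−BK = [0.4260 0.2840; 0.1165 0.0264]
AᵀP(A−BK) = [1.6113 0.4588; 0.4588 1.2289]
P' = Q + AᵀP(A−BK) = [7.8613 6.4588; 6.4588 10.2289]
tr(P') = 18.0902


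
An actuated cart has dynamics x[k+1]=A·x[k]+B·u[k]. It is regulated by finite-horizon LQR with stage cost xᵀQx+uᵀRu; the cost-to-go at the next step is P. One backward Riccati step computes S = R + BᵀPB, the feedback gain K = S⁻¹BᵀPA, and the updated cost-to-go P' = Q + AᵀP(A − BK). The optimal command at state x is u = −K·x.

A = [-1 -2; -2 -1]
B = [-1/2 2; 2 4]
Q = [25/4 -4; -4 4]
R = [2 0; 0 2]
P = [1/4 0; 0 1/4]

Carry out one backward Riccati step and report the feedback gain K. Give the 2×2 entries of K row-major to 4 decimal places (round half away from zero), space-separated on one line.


-0.0952 0.0952 -0.3333 -0.3095

BᵀP = [-0.1250 0.5000; 0.5000 1.0000]
S = R + BᵀPB = [2 0; 0 2] + [1.0625 1.7500; 1.7500 5.0000] = [3.0625 1.7500; 1.7500 7.0000]
BᵀPA = [-0.8750 -0.2500; -2.5000 -2.0000]
K = S⁻¹·BᵀPA = [-0.0952 0.0952; -0.3333 -0.3095]
A−BK = [-0.3810 -1.3333; -0.4762 0.0476]
AᵀP(A−BK) = [0.3333 0.3095; 0.3095 0.6548]
P' = Q + AᵀP(A−BK) = [6.5833 -3.6905; -3.6905 4.6548]
tr(P') = 11.2381


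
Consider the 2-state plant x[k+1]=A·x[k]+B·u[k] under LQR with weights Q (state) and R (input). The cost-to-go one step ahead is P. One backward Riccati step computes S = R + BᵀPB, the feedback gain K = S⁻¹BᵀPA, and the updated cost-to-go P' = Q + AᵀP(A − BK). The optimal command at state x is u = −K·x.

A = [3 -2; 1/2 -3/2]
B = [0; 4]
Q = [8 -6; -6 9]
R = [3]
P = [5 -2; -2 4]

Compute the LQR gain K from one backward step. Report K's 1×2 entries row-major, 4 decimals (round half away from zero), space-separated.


BᵀP = [-8.0000 16.0000]
S = R + BᵀPB = [3] + [64.0000] = [67.0000]
BᵀPA = [-16.0000 -8.0000]
K = S⁻¹·BᵀPA = [-0.2388 -0.1194]
A−BK = [3.0000 -2.0000; 1.4552 -1.0224]
AᵀP(A−BK) = [36.1791 -23.9104; -23.9104 16.0448]
P' = Q + AᵀP(A−BK) = [44.1791 -29.9104; -29.9104 25.0448]
tr(P') = 69.2239

-0.2388 -0.1194


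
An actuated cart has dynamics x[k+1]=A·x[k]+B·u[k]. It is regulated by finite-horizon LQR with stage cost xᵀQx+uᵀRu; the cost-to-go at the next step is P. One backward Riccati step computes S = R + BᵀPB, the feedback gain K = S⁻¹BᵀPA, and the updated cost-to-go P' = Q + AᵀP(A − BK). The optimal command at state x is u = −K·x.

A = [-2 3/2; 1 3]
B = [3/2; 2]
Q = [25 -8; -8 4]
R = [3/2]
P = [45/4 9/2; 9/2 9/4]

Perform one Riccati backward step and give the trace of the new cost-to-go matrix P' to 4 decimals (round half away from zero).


34.3731

BᵀP = [25.8750 11.2500]
S = R + BᵀPB = [3/2] + [61.3125] = [62.8125]
BᵀPA = [-40.5000 72.5625]
K = S⁻¹·BᵀPA = [-0.6448 1.1552]
A−BK = [-1.0328 -0.2328; 2.2896 0.6896]
AᵀP(A−BK) = [3.1366 -0.4634; -0.4634 2.2366]
P' = Q + AᵀP(A−BK) = [28.1366 -8.4634; -8.4634 6.2366]
tr(P') = 34.3731


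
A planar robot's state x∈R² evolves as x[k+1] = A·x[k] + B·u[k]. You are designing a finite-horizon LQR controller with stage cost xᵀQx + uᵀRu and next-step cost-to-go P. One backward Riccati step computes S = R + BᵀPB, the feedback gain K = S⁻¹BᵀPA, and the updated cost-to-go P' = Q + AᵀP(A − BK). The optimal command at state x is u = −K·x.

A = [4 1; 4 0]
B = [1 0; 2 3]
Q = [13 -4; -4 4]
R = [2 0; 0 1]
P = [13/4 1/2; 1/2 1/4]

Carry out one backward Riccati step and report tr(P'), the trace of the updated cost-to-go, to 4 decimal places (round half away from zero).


35.7439

BᵀP = [4.2500 1.0000; 1.5000 0.7500]
S = R + BᵀPB = [2 0; 0 1] + [6.2500 3.0000; 3.0000 2.2500] = [8.2500 3.0000; 3.0000 3.2500]
BᵀPA = [21.0000 4.2500; 9.0000 1.5000]
K = S⁻¹·BᵀPA = [2.3158 0.5228; 0.6316 -0.0211]
A−BK = [1.6842 0.4772; -2.5263 -0.9825]
AᵀP(A−BK) = [17.6842 4.2105; 4.2105 1.0596]
P' = Q + AᵀP(A−BK) = [30.6842 0.2105; 0.2105 5.0596]
tr(P') = 35.7439


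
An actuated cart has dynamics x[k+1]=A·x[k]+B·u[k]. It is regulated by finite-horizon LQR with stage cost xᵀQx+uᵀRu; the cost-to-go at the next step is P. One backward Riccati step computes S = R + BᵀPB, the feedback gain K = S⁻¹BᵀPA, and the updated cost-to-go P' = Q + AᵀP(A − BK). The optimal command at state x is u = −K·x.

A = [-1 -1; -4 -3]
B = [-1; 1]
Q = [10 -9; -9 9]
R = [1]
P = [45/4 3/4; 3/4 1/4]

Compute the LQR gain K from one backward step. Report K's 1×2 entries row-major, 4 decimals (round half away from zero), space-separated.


1.1364 1.0909

BᵀP = [-10.5000 -0.5000]
S = R + BᵀPB = [1] + [10.0000] = [11.0000]
BᵀPA = [12.5000 12.0000]
K = S⁻¹·BᵀPA = [1.1364 1.0909]
A−BK = [0.1364 0.0909; -5.1364 -4.0909]
AᵀP(A−BK) = [7.0455 5.8636; 5.8636 4.9091]
P' = Q + AᵀP(A−BK) = [17.0455 -3.1364; -3.1364 13.9091]
tr(P') = 30.9545


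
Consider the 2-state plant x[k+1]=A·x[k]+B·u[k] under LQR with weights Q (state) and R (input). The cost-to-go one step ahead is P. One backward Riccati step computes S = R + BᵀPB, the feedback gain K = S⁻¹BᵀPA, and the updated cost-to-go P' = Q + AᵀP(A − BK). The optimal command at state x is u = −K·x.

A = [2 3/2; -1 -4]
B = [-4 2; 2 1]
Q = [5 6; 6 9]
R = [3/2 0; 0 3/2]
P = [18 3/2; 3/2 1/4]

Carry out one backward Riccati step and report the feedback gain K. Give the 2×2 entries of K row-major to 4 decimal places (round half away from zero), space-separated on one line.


-0.4095 -0.4436 0.1628 -0.2558

BᵀP = [-69.0000 -5.5000; 37.5000 3.2500]
S = R + BᵀPB = [3/2 0; 0 3/2] + [265.0000 -143.5000; -143.5000 78.2500] = [266.5000 -143.5000; -143.5000 79.7500]
BᵀPA = [-132.5000 -81.5000; 71.7500 43.2500]
K = S⁻¹·BᵀPA = [-0.4095 -0.4436; 0.1628 -0.2558]
A−BK = [0.0363 0.2374; -0.3437 -2.8571]
AᵀP(A−BK) = [0.3071 0.3327; 0.3327 1.4136]
P' = Q + AᵀP(A−BK) = [5.3071 6.3327; 6.3327 10.4136]
tr(P') = 15.7208


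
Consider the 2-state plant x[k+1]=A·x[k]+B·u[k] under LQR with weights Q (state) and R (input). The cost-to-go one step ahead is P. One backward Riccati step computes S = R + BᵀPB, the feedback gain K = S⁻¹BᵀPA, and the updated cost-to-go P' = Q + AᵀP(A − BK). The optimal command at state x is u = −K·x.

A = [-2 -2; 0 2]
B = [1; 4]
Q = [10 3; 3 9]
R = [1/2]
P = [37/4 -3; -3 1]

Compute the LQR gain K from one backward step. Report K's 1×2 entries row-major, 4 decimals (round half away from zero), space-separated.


3.1429 4.2857

BᵀP = [-2.7500 1.0000]
S = R + BᵀPB = [1/2] + [1.2500] = [1.7500]
BᵀPA = [5.5000 7.5000]
K = S⁻¹·BᵀPA = [3.1429 4.2857]
A−BK = [-5.1429 -6.2857; -12.5714 -15.1429]
AᵀP(A−BK) = [19.7143 25.4286; 25.4286 32.8571]
P' = Q + AᵀP(A−BK) = [29.7143 28.4286; 28.4286 41.8571]
tr(P') = 71.5714


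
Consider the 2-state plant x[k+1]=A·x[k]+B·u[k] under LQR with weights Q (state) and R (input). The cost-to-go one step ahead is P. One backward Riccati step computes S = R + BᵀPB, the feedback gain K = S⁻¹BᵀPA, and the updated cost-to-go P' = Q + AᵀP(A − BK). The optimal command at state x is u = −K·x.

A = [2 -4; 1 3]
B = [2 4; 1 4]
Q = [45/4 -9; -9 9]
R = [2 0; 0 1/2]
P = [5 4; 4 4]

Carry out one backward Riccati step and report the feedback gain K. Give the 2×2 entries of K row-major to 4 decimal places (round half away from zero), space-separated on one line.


BᵀP = [14.0000 12.0000; 36.0000 32.0000]
S = R + BᵀPB = [2 0; 0 1/2] + [40.0000 104.0000; 104.0000 272.0000] = [42.0000 104.0000; 104.0000 272.5000]
BᵀPA = [40.0000 -20.0000; 104.0000 -48.0000]
K = S⁻¹·BᵀPA = [0.1335 -0.7281; 0.3307 0.1017]
A−BK = [0.4102 -2.9507; -0.4563 3.3211]
AᵀP(A−BK) = [0.2671 -1.4563; -1.4563 10.3211]
P' = Q + AᵀP(A−BK) = [11.5171 -10.4563; -10.4563 19.3211]
tr(P') = 30.8382

0.1335 -0.7281 0.3307 0.1017


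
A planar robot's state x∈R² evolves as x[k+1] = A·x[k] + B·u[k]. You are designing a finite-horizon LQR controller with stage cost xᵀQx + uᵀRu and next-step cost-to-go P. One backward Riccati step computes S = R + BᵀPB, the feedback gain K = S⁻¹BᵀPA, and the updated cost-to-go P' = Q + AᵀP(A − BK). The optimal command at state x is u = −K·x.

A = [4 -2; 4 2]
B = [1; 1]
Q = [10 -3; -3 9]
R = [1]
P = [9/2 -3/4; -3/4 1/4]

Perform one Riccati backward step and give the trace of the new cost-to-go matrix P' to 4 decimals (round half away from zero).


BᵀP = [3.7500 -0.5000]
S = R + BᵀPB = [1] + [3.2500] = [4.2500]
BᵀPA = [13.0000 -8.5000]
K = S⁻¹·BᵀPA = [3.0588 -2.0000]
A−BK = [0.9412 0.0000; 0.9412 4.0000]
AᵀP(A−BK) = [12.2353 -8.0000; -8.0000 8.0000]
P' = Q + AᵀP(A−BK) = [22.2353 -11.0000; -11.0000 17.0000]
tr(P') = 39.2353

39.2353


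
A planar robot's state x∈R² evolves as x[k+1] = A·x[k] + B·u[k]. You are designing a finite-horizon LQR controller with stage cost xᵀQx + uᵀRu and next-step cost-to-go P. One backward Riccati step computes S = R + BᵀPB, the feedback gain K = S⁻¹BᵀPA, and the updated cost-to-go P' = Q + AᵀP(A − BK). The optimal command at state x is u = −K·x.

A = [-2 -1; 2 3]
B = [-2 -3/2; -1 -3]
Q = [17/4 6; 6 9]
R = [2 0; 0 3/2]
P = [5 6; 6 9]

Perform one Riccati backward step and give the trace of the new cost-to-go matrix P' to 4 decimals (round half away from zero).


BᵀP = [-16.0000 -21.0000; -25.5000 -36.0000]
S = R + BᵀPB = [2 0; 0 3/2] + [53.0000 87.0000; 87.0000 146.2500] = [55.0000 87.0000; 87.0000 147.7500]
BᵀPA = [-10.0000 -47.0000; -21.0000 -82.5000]
K = S⁻¹·BᵀPA = [0.6272 0.4186; -0.5114 -0.8048]
A−BK = [-1.5128 -1.3701; 1.0929 1.0040]
AᵀP(A−BK) = [3.5316 3.2840; 3.2840 3.2732]
P' = Q + AᵀP(A−BK) = [7.7816 9.2840; 9.2840 12.2732]
tr(P') = 20.0548

20.0548


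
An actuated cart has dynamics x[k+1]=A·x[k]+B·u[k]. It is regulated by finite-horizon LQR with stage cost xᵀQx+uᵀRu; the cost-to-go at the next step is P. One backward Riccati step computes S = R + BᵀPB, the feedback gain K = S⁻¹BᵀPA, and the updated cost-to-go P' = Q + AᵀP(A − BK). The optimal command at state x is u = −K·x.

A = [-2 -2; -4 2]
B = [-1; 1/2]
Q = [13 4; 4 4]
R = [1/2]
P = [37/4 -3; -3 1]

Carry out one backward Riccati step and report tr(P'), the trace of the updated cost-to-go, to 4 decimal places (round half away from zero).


20.1923

BᵀP = [-10.7500 3.5000]
S = R + BᵀPB = [1/2] + [12.5000] = [13.0000]
BᵀPA = [7.5000 28.5000]
K = S⁻¹·BᵀPA = [0.5769 2.1923]
A−BK = [-1.4231 0.1923; -4.2885 0.9038]
AᵀP(A−BK) = [0.6731 0.5577; 0.5577 2.5192]
P' = Q + AᵀP(A−BK) = [13.6731 4.5577; 4.5577 6.5192]
tr(P') = 20.1923


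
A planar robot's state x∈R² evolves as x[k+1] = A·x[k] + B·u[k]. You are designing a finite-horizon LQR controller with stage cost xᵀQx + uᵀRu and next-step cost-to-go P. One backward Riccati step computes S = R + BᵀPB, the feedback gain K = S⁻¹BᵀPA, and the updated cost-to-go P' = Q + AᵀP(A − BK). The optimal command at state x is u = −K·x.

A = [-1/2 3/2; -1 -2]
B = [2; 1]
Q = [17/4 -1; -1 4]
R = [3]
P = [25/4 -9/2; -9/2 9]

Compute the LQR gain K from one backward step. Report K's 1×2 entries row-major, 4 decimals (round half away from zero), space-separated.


-0.2105 0.6316

BᵀP = [8.0000 0.0000]
S = R + BᵀPB = [3] + [16.0000] = [19.0000]
BᵀPA = [-4.0000 12.0000]
K = S⁻¹·BᵀPA = [-0.2105 0.6316]
A−BK = [-0.0789 0.2368; -0.7895 -2.6316]
AᵀP(A−BK) = [5.2204 18.0888; 18.0888 69.4836]
P' = Q + AᵀP(A−BK) = [9.4704 17.0888; 17.0888 73.4836]
tr(P') = 82.9539


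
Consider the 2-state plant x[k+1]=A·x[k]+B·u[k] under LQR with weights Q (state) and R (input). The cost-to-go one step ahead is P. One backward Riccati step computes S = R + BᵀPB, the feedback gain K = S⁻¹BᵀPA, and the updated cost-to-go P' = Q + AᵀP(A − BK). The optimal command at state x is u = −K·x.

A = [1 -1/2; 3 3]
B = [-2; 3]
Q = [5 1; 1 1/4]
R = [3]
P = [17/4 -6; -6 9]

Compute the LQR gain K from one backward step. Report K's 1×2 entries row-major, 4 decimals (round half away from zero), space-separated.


BᵀP = [-26.5000 39.0000]
S = R + BᵀPB = [3] + [170.0000] = [173.0000]
BᵀPA = [90.5000 130.2500]
K = S⁻¹·BᵀPA = [0.5231 0.7529]
A−BK = [2.0462 1.0058; 1.4306 0.7413]
AᵀP(A−BK) = [1.9075 1.7384; 1.7384 1.9986]
P' = Q + AᵀP(A−BK) = [6.9075 2.7384; 2.7384 2.2486]
tr(P') = 9.1561

0.5231 0.7529


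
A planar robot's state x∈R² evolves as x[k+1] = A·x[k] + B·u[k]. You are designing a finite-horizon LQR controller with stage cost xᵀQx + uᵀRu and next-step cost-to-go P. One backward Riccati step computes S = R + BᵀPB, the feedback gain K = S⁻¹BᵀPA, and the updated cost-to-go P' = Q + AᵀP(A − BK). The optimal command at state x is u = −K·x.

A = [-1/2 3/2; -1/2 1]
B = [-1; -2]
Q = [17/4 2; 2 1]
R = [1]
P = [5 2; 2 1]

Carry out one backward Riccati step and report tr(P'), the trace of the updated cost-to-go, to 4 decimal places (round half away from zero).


6.6389

BᵀP = [-9.0000 -4.0000]
S = R + BᵀPB = [1] + [17.0000] = [18.0000]
BᵀPA = [6.5000 -17.5000]
K = S⁻¹·BᵀPA = [0.3611 -0.9722]
A−BK = [-0.1389 0.5278; 0.2222 -0.9444]
AᵀP(A−BK) = [0.1528 -0.4306; -0.4306 1.2361]
P' = Q + AᵀP(A−BK) = [4.4028 1.5694; 1.5694 2.2361]
tr(P') = 6.6389


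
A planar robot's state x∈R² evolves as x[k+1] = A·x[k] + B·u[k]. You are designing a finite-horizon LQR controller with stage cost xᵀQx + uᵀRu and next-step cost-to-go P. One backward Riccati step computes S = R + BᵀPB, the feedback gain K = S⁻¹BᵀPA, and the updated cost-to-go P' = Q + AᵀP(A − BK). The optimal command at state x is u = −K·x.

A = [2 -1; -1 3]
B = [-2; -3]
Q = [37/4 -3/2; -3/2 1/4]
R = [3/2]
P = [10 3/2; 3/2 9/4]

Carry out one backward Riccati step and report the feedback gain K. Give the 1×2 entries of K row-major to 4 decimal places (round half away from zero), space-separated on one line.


BᵀP = [-24.5000 -9.7500]
S = R + BᵀPB = [3/2] + [78.2500] = [79.7500]
BᵀPA = [-39.2500 -4.7500]
K = S⁻¹·BᵀPA = [-0.4922 -0.0596]
A−BK = [1.0157 -1.1191; -2.4765 2.8213]
AᵀP(A−BK) = [16.9326 -18.5878; -18.5878 20.9671]
P' = Q + AᵀP(A−BK) = [26.1826 -20.0878; -20.0878 21.2171]
tr(P') = 47.3997

-0.4922 -0.0596


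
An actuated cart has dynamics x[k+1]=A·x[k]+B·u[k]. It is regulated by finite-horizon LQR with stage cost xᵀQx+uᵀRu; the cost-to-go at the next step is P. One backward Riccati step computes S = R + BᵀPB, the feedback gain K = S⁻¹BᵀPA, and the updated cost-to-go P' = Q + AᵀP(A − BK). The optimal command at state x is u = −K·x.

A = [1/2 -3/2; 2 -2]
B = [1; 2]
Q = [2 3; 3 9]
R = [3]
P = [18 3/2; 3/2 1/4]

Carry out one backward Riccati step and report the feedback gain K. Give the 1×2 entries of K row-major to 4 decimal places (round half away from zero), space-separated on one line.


0.5179 -1.2679

BᵀP = [21.0000 2.0000]
S = R + BᵀPB = [3] + [25.0000] = [28.0000]
BᵀPA = [14.5000 -35.5000]
K = S⁻¹·BᵀPA = [0.5179 -1.2679]
A−BK = [-0.0179 -0.2321; 0.9643 0.5357]
AᵀP(A−BK) = [0.9911 -2.1161; -2.1161 5.4911]
P' = Q + AᵀP(A−BK) = [2.9911 0.8839; 0.8839 14.4911]
tr(P') = 17.4821


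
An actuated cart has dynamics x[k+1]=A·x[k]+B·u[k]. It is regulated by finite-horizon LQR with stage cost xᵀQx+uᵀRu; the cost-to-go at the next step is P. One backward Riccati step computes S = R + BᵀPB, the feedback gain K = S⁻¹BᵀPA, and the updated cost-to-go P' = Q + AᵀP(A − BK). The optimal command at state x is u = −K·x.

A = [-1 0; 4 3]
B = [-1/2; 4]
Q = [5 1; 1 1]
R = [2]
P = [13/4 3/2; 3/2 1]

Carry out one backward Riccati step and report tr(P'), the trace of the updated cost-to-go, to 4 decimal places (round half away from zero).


9.0244

BᵀP = [4.3750 3.2500]
S = R + BᵀPB = [2] + [10.8125] = [12.8125]
BᵀPA = [8.6250 9.7500]
K = S⁻¹·BᵀPA = [0.6732 0.7610]
A−BK = [-0.6634 0.3805; 1.3073 -0.0439]
AᵀP(A−BK) = [1.4439 0.9366; 0.9366 1.5805]
P' = Q + AᵀP(A−BK) = [6.4439 1.9366; 1.9366 2.5805]
tr(P') = 9.0244


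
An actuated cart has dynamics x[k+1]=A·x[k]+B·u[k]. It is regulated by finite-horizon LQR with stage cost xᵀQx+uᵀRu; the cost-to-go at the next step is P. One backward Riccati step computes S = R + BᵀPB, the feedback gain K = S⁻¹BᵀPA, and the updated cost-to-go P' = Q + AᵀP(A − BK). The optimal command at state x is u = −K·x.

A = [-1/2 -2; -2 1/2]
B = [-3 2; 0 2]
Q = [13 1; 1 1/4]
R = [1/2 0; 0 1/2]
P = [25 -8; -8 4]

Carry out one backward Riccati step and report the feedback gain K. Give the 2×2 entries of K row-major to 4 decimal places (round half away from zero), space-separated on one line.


BᵀP = [-75.0000 24.0000; 34.0000 -8.0000]
S = R + BᵀPB = [1/2 0; 0 1/2] + [225.0000 -102.0000; -102.0000 52.0000] = [225.5000 -102.0000; -102.0000 52.5000]
BᵀPA = [-10.5000 162.0000; -1.0000 -72.0000]
K = S⁻¹·BᵀPA = [-0.4553 0.8092; -0.9036 0.2007]
A−BK = [-0.0586 0.0261; -0.1927 0.0985]
AᵀP(A−BK) = [0.5656 -0.3027; -0.3027 0.3623]
P' = Q + AᵀP(A−BK) = [13.5656 0.6973; 0.6973 0.6123]
tr(P') = 14.1779

-0.4553 0.8092 -0.9036 0.2007


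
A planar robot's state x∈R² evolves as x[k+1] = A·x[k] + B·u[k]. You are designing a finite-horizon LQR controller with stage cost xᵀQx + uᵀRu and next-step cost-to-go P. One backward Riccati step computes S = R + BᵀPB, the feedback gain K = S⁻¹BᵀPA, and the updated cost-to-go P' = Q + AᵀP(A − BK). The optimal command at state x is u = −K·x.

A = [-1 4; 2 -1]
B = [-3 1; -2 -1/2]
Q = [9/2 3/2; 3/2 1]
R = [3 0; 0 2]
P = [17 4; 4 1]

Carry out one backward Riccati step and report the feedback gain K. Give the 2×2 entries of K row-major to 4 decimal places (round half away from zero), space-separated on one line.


BᵀP = [-59.0000 -14.0000; 15.0000 3.5000]
S = R + BᵀPB = [3 0; 0 2] + [205.0000 -52.0000; -52.0000 13.2500] = [208.0000 -52.0000; -52.0000 15.2500]
BᵀPA = [31.0000 -222.0000; -8.0000 56.5000]
K = S⁻¹·BᵀPA = [0.1213 -0.9562; -0.1111 0.4444]
A−BK = [-0.5251 0.6870; 2.1870 -2.6902]
AᵀP(A−BK) = [0.3520 -0.8024; -0.8024 3.6132]
P' = Q + AᵀP(A−BK) = [4.8520 0.6976; 0.6976 4.6132]
tr(P') = 9.4653

0.1213 -0.9562 -0.1111 0.4444


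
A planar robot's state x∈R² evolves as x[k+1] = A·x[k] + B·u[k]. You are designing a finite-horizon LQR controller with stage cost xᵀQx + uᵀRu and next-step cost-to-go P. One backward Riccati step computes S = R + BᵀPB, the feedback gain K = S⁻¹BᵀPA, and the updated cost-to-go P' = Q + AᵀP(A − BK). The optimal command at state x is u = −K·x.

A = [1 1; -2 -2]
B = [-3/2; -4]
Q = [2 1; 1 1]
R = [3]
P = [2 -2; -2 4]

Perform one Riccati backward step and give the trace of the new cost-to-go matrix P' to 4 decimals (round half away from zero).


14.5368

BᵀP = [5.0000 -13.0000]
S = R + BᵀPB = [3] + [44.5000] = [47.5000]
BᵀPA = [31.0000 31.0000]
K = S⁻¹·BᵀPA = [0.6526 0.6526]
A−BK = [1.9789 1.9789; 0.6105 0.6105]
AᵀP(A−BK) = [5.7684 5.7684; 5.7684 5.7684]
P' = Q + AᵀP(A−BK) = [7.7684 6.7684; 6.7684 6.7684]
tr(P') = 14.5368


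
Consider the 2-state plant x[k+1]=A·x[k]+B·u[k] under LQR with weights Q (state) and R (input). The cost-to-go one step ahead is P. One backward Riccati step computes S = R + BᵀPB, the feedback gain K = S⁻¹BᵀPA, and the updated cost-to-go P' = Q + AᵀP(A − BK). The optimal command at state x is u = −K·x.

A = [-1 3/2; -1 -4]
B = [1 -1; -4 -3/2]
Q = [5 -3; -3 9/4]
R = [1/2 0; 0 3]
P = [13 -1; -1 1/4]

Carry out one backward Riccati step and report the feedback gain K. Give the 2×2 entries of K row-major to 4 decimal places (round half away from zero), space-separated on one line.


-0.3416 1.1869 0.4492 -0.2311

BᵀP = [17.0000 -2.0000; -11.5000 0.6250]
S = R + BᵀPB = [1/2 0; 0 3] + [25.0000 -14.0000; -14.0000 10.5625] = [25.5000 -14.0000; -14.0000 13.5625]
BᵀPA = [-15.0000 33.5000; 10.8750 -19.7500]
K = S⁻¹·BᵀPA = [-0.3416 1.1869; 0.4492 -0.2311]
A−BK = [-0.2092 0.0821; -1.6926 0.4008]
AᵀP(A−BK) = [1.2407 -0.6842; -0.6842 0.9264]
P' = Q + AᵀP(A−BK) = [6.2407 -3.6842; -3.6842 3.1764]
tr(P') = 9.4171


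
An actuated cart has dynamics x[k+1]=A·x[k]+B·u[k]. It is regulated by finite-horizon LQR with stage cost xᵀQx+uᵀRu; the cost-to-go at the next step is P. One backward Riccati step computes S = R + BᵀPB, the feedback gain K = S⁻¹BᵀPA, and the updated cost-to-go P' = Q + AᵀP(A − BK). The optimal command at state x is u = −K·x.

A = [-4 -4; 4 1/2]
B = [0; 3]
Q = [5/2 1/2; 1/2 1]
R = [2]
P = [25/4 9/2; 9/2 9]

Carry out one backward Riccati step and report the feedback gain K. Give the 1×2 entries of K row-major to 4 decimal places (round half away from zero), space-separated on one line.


0.6506 -0.4880

BᵀP = [13.5000 27.0000]
S = R + BᵀPB = [2] + [81.0000] = [83.0000]
BᵀPA = [54.0000 -40.5000]
K = S⁻¹·BᵀPA = [0.6506 -0.4880]
A−BK = [-4.0000 -4.0000; 2.0482 1.9639]
AᵀP(A−BK) = [64.8675 63.3494; 63.3494 64.4880]
P' = Q + AᵀP(A−BK) = [67.3675 63.8494; 63.8494 65.4880]
tr(P') = 132.8554


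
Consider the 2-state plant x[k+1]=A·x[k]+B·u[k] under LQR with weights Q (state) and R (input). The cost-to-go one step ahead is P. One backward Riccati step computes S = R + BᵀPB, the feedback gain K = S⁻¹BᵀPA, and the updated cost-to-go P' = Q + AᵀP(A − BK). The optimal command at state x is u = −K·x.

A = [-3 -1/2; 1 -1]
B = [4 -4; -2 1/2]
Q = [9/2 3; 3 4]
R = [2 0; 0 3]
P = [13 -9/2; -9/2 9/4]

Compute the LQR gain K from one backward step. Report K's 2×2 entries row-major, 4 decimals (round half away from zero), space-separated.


-0.4554 0.1245 0.2859 0.1733

BᵀP = [61.0000 -22.5000; -54.2500 19.1250]
S = R + BᵀPB = [2 0; 0 3] + [289.0000 -255.2500; -255.2500 226.5625] = [291.0000 -255.2500; -255.2500 229.5625]
BᵀPA = [-205.5000 -8.0000; 181.8750 8.0000]
K = S⁻¹·BᵀPA = [-0.4554 0.1245; 0.2859 0.1733]
A−BK = [-0.0348 -0.3049; -0.0538 -0.8376]
AᵀP(A−BK) = [0.6654 0.0695; 0.0695 0.6097]
P' = Q + AᵀP(A−BK) = [5.1654 3.0695; 3.0695 4.6097]
tr(P') = 9.7751


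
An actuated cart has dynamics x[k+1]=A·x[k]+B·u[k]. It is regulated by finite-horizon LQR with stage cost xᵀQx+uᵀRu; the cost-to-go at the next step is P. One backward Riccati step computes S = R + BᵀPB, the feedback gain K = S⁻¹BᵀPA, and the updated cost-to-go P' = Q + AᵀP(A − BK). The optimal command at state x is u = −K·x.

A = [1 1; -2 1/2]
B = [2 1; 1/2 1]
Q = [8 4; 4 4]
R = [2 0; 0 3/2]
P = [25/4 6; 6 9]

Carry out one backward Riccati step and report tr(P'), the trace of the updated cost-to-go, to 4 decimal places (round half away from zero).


BᵀP = [15.5000 16.5000; 12.2500 15.0000]
S = R + BᵀPB = [2 0; 0 3/2] + [39.2500 32.0000; 32.0000 27.2500] = [41.2500 32.0000; 32.0000 28.7500]
BᵀPA = [-17.5000 23.7500; -17.7500 19.7500]
K = S⁻¹·BᵀPA = [0.4006 0.3138; -1.0633 0.3377]
A−BK = [1.2621 0.0347; -1.1370 0.0054]
AᵀP(A−BK) = [6.3873 -0.2646; -0.2646 0.3780]
P' = Q + AᵀP(A−BK) = [14.3873 3.7354; 3.7354 4.3780]
tr(P') = 18.7653

18.7653


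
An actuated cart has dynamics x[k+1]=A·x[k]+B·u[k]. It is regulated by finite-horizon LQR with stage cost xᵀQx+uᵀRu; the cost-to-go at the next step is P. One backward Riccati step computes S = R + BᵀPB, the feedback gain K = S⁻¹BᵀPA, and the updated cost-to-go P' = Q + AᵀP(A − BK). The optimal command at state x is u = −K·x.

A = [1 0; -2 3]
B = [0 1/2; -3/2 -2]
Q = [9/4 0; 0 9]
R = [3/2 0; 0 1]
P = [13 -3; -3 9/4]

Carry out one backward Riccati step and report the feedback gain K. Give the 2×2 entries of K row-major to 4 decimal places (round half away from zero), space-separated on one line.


-0.0869 -0.7260 1.3133 -0.5957

BᵀP = [4.5000 -3.3750; 12.5000 -6.0000]
S = R + BᵀPB = [3/2 0; 0 1] + [5.0625 9.0000; 9.0000 18.2500] = [6.5625 9.0000; 9.0000 19.2500]
BᵀPA = [11.2500 -10.1250; 24.5000 -18.0000]
K = S⁻¹·BᵀPA = [-0.0869 -0.7260; 1.3133 -0.5957]
A−BK = [0.3433 0.2978; 0.4964 0.7198]
AᵀP(A−BK) = [2.8004 0.2606; 0.2606 2.1779]
P' = Q + AᵀP(A−BK) = [5.0504 0.2606; 0.2606 11.1779]
tr(P') = 16.2283


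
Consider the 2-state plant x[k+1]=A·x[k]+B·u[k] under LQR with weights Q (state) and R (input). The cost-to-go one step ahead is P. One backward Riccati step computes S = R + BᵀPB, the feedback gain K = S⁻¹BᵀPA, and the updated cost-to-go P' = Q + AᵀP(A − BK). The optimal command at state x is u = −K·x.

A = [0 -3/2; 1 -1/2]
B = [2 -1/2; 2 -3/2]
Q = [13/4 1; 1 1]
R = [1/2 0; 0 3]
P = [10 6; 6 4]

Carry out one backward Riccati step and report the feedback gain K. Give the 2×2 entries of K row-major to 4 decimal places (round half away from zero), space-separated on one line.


BᵀP = [32.0000 20.0000; -14.0000 -9.0000]
S = R + BᵀPB = [1/2 0; 0 3] + [104.0000 -46.0000; -46.0000 20.5000] = [104.5000 -46.0000; -46.0000 23.5000]
BᵀPA = [20.0000 -58.0000; -9.0000 25.5000]
K = S⁻¹·BᵀPA = [0.1648 -0.5592; -0.0603 -0.0096]
A−BK = [-0.3598 -0.3863; 0.5798 0.6041]
AᵀP(A−BK) = [0.1604 0.0986; 0.0986 0.3083]
P' = Q + AᵀP(A−BK) = [3.4104 1.0986; 1.0986 1.3083]
tr(P') = 4.7187

0.1648 -0.5592 -0.0603 -0.0096


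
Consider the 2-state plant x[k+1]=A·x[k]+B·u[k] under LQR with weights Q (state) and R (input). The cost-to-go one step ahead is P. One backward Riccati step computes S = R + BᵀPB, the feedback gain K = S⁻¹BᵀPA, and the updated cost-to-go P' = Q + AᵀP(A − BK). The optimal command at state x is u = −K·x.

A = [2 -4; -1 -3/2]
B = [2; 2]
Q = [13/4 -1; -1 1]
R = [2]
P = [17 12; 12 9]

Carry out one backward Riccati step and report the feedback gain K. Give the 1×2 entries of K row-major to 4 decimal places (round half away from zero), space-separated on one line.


BᵀP = [58.0000 42.0000]
S = R + BᵀPB = [2] + [200.0000] = [202.0000]
BᵀPA = [74.0000 -295.0000]
K = S⁻¹·BᵀPA = [0.3663 -1.4604]
A−BK = [1.2673 -1.0792; -1.7327 1.4208]
AᵀP(A−BK) = [1.8911 -2.4307; -2.4307 5.4332]
P' = Q + AᵀP(A−BK) = [5.1411 -3.4307; -3.4307 6.4332]
tr(P') = 11.5743

0.3663 -1.4604


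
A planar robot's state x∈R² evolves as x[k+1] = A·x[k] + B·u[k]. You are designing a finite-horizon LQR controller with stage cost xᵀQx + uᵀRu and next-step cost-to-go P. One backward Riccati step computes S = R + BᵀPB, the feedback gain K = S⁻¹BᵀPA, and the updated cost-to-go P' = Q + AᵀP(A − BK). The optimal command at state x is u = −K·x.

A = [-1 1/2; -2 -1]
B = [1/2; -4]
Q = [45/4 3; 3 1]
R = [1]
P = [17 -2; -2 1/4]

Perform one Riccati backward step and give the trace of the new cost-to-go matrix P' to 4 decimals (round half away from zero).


13.6014

BᵀP = [16.5000 -2.0000]
S = R + BᵀPB = [1] + [16.2500] = [17.2500]
BᵀPA = [-12.5000 10.2500]
K = S⁻¹·BᵀPA = [-0.7246 0.5942]
A−BK = [-0.6377 0.2029; -4.8986 1.3768]
AᵀP(A−BK) = [0.9420 -0.5725; -0.5725 0.4094]
P' = Q + AᵀP(A−BK) = [12.1920 2.4275; 2.4275 1.4094]
tr(P') = 13.6014


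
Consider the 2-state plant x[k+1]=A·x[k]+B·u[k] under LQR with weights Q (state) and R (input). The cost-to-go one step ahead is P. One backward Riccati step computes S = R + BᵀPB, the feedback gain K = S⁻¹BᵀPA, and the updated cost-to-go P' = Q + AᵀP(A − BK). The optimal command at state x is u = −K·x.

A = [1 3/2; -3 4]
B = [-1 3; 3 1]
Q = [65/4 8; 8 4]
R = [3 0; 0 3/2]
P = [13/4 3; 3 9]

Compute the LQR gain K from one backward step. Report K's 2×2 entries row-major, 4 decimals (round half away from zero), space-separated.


BᵀP = [5.7500 24.0000; 12.7500 18.0000]
S = R + BᵀPB = [3 0; 0 3/2] + [66.2500 41.2500; 41.2500 56.2500] = [69.2500 41.2500; 41.2500 57.7500]
BᵀPA = [-66.2500 104.6250; -41.2500 91.1250]
K = S⁻¹·BᵀPA = [-0.9246 0.9937; -0.0539 0.8681]
A−BK = [0.2370 -0.1107; -0.1724 0.1507]
AᵀP(A−BK) = [2.7738 -2.9811; -2.9811 4.2371]
P' = Q + AᵀP(A−BK) = [19.0238 5.0189; 5.0189 8.2371]
tr(P') = 27.2609

-0.9246 0.9937 -0.0539 0.8681


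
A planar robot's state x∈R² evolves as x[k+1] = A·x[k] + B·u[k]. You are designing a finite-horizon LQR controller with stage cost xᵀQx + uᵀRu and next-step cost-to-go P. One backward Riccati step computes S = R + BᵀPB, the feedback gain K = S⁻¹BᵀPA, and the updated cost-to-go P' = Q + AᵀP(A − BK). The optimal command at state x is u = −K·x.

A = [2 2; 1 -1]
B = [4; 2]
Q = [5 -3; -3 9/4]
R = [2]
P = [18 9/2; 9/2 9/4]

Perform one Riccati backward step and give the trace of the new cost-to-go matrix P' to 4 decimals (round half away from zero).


11.5438

BᵀP = [81.0000 22.5000]
S = R + BᵀPB = [2] + [369.0000] = [371.0000]
BᵀPA = [184.5000 139.5000]
K = S⁻¹·BᵀPA = [0.4973 0.3760]
A−BK = [0.0108 0.4960; 0.0054 -1.7520]
AᵀP(A−BK) = [0.4973 0.3760; 0.3760 3.7965]
P' = Q + AᵀP(A−BK) = [5.4973 -2.6240; -2.6240 6.0465]
tr(P') = 11.5438


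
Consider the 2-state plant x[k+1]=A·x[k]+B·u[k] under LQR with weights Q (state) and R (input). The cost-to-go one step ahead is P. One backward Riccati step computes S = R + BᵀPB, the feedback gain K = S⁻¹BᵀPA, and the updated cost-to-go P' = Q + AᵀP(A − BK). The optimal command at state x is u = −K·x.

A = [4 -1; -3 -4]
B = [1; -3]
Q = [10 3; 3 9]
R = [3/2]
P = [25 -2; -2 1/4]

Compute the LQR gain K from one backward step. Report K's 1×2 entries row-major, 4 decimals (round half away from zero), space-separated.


BᵀP = [31.0000 -2.7500]
S = R + BᵀPB = [3/2] + [39.2500] = [40.7500]
BᵀPA = [132.2500 -20.0000]
K = S⁻¹·BᵀPA = [3.2454 -0.4908]
A−BK = [0.7546 -0.5092; 6.7362 -5.4724]
AᵀP(A−BK) = [21.0460 -6.0920; -6.0920 3.1840]
P' = Q + AᵀP(A−BK) = [31.0460 -3.0920; -3.0920 12.1840]
tr(P') = 43.2301

3.2454 -0.4908


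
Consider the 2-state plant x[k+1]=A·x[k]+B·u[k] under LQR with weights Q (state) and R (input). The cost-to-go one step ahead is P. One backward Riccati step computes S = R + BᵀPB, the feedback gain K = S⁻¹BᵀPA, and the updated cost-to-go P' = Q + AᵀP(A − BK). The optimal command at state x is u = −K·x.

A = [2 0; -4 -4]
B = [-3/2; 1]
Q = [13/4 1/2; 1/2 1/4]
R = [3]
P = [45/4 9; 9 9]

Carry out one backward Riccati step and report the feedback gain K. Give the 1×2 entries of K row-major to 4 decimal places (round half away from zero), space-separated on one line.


0.2182 1.7455

BᵀP = [-7.8750 -4.5000]
S = R + BᵀPB = [3] + [7.3125] = [10.3125]
BᵀPA = [2.2500 18.0000]
K = S⁻¹·BᵀPA = [0.2182 1.7455]
A−BK = [2.3273 2.6182; -4.2182 -5.7455]
AᵀP(A−BK) = [44.5091 68.0727; 68.0727 112.5818]
P' = Q + AᵀP(A−BK) = [47.7591 68.5727; 68.5727 112.8318]
tr(P') = 160.5909
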